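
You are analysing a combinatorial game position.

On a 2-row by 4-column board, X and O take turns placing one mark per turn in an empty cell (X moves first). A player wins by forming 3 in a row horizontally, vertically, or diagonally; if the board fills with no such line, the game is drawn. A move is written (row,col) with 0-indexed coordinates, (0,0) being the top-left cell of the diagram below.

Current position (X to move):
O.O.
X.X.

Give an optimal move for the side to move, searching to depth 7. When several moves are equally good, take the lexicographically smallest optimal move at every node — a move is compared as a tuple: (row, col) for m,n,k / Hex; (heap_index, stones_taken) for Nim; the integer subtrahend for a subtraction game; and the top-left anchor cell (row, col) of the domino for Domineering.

X's best at [O.O./X.X.]: (1,1)

p1 X@[O.O./X.X.]: (0,1)[OXO./X.X.]+0 (0,3)[O.OX/X.X.]-1 (1,1)[O.O./XXX.]+1* (1,3)[O.O./X.XX]-1
p2 O@[O.O./XXX.] terminal -1; root [O.O./X.X.] d7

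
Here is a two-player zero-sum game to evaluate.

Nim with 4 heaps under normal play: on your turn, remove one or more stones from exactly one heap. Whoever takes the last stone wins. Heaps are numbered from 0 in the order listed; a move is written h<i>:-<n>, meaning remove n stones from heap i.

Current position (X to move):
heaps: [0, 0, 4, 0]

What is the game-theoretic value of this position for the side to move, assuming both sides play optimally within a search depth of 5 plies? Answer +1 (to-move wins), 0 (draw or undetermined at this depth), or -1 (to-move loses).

ply 1, X at (0,0,4,0) | h2:-1=-1→(0,0,3,0); h2:-2=-1→(0,0,2,0); h2:-3=-1→(0,0,1,0); h2:-4=+1→(0,0,0,0)*
ply 2: (0,0,0,0) is terminal -1 (O); from (0,0,4,0) depth 5

value((0,0,4,0), X) = +1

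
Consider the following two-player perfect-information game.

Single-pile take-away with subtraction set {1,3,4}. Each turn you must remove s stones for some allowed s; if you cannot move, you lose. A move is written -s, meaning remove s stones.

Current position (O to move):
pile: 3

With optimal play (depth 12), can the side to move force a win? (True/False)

[3] O move#1: -1:+1/2*, -3:+1/0
[2] X move#2: -1:-1/1*
[1] O move#3: -1:+1/0*
[0] end (terminal -1, X#4); searched 3 to 12

O winning at [3]: True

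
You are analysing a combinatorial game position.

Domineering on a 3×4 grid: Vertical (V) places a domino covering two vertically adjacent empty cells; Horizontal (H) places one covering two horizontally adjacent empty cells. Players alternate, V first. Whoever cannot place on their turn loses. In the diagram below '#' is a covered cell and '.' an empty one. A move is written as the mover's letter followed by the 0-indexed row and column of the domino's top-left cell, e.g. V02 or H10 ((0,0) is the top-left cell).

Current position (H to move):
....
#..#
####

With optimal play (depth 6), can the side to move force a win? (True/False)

[..../#..#/####] H move#1: H00:-1/##../#..#/####, H01:+1/.##./#..#/####*, H02:-1/..##/#..#/####, H11:+1/..../####/####
[.##./#..#/####] end (terminal -1, V#2); searched ..../#..#/#### to 6

H winning at [..../#..#/####]: True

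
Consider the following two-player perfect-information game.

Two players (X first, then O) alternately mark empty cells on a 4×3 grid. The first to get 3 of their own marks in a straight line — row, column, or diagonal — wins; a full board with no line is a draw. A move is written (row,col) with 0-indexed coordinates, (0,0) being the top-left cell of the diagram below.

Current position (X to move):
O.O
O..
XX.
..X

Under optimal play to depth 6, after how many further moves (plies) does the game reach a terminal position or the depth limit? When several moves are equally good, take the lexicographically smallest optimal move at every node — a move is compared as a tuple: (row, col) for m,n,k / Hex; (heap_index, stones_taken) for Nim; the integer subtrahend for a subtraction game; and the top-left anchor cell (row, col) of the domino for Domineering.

PV length from [O.O/O../XX./..X]: 3 plies

p1 X@[O.O/O../XX./..X]: (0,1)[OXO/O../XX./..X]+1* (1,1)[O.O/OX./XX./..X]-1 (1,2)[O.O/O.X/XX./..X]-1 (2,2)[O.O/O../XXX/..X]+1 (3,0)[O.O/O../XX./X.X]-1 (3,1)[O.O/O../XX./.XX]-1
p2 O@[OXO/O../XX./..X]: (1,1)[OXO/OO./XX./..X]-1* (1,2)[OXO/O.O/XX./..X]-1 (2,2)[OXO/O../XXO/..X]-1 (3,0)[OXO/O../XX./O.X]-1 (3,1)[OXO/O../XX./.OX]-1
p3 X@[OXO/OO./XX./..X]: (1,2)[OXO/OOX/XX./..X]-1 (2,2)[OXO/OO./XXX/..X]+1* (3,0)[OXO/OO./XX./X.X]-1 (3,1)[OXO/OO./XX./.XX]-1
p4 O@[OXO/OO./XXX/..X] terminal -1; root [O.O/O../XX./..X] d6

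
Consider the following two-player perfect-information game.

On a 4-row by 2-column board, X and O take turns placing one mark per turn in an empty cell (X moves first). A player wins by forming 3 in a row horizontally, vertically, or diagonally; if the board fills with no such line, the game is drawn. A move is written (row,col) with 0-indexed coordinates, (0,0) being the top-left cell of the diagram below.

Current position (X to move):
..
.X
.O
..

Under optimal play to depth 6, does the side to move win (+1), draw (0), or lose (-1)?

[../.X/.O/..] X move#1: (0,0):+0/X./.X/.O/..*, (0,1):+0/.X/.X/.O/.., (1,0):+0/../XX/.O/.., (2,0):+0/../.X/XO/.., (3,0):+0/../.X/.O/X., (3,1):+0/../.X/.O/.X
[X./.X/.O/..] O move#2: (0,1):+0/XO/.X/.O/..*, (1,0):+0/X./OX/.O/.., (2,0):+0/X./.X/OO/.., (3,0):+0/X./.X/.O/O., (3,1):+0/X./.X/.O/.O
[XO/.X/.O/..] X move#3: (1,0):+0/XO/XX/.O/..*, (2,0):+0/XO/.X/XO/.., (3,0):+0/XO/.X/.O/X., (3,1):+0/XO/.X/.O/.X
[XO/XX/.O/..] O move#4: (2,0):+0/XO/XX/OO/..*, (3,0):-1/XO/XX/.O/O., (3,1):-1/XO/XX/.O/.O
[XO/XX/OO/..] X move#5: (3,0):+0/XO/XX/OO/X.*, (3,1):+0/XO/XX/OO/.X
[XO/XX/OO/X.] O move#6: (3,1):+0/XO/XX/OO/XO*
[XO/XX/OO/XO] end (terminal +0, X#7); searched ../.X/.O/.. to 6

value(../.X/.O/.., X) = 0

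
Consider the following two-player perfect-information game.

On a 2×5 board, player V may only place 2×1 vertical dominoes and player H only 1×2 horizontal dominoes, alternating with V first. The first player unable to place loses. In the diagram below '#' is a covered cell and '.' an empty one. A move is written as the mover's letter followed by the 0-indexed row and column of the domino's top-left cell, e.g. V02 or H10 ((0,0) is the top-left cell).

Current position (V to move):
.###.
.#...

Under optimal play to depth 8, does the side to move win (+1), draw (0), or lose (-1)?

p1 V@[.###./.#...]: V00[####./##...]-1 V04[.####/.#..#]+1*
p2 H@[.####/.#..#]: H12[.####/.####]-1*
p3 V@[.####/.####]: V00[#####/#####]+1*
p4 H@[#####/#####] terminal -1; root [.###./.#...] d8

value(.###./.#..., V) = +1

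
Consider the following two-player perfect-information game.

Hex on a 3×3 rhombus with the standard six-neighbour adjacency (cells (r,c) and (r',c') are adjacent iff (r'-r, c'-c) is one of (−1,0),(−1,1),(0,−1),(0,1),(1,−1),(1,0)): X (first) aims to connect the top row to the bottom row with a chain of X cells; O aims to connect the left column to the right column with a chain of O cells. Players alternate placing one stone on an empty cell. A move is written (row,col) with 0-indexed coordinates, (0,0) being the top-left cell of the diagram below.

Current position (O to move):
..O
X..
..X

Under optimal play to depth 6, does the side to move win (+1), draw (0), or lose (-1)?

value(..O/X../..X, O) = -1

ply 1, O at ..O/X../..X | (0,0)=-1→O.O/X../..X*; (0,1)=-1→.OO/X../..X; (1,1)=-1→..O/XO./..X; (1,2)=-1→..O/X.O/..X; (2,0)=-1→..O/X../O.X; (2,1)=-1→..O/X../.OX
ply 2, X at O.O/X../..X | (0,1)=+1→OXO/X../..X*; (1,1)=-1→O.O/XX./..X; (1,2)=-1→O.O/X.X/..X; (2,0)=-1→O.O/X../X.X; (2,1)=-1→O.O/X../.XX
ply 3, O at OXO/X../..X | (1,1)=-1→OXO/XO./..X*; (1,2)=-1→OXO/X.O/..X; (2,0)=-1→OXO/X../O.X; (2,1)=-1→OXO/X../.OX
ply 4, X at OXO/XO./..X | (1,2)=-1→OXO/XOX/..X; (2,0)=+1→OXO/XO./X.X*; (2,1)=-1→OXO/XO./.XX
ply 5: OXO/XO./X.X is terminal -1 (O); from ..O/X../..X depth 6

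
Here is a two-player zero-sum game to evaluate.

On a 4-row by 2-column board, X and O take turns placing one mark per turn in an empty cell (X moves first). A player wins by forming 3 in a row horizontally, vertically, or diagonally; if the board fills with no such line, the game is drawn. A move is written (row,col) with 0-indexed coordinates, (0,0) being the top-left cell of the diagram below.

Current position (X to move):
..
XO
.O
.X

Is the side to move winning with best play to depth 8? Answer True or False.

X winning at [../XO/.O/.X]: False

ply 1, X at ../XO/.O/.X | (0,0)=-1→X./XO/.O/.X; (0,1)=+0→.X/XO/.O/.X*; (2,0)=-1→../XO/XO/.X; (3,0)=-1→../XO/.O/XX
ply 2, O at .X/XO/.O/.X | (0,0)=+0→OX/XO/.O/.X*; (2,0)=+0→.X/XO/OO/.X; (3,0)=+0→.X/XO/.O/OX
ply 3, X at OX/XO/.O/.X | (2,0)=+0→OX/XO/XO/.X*; (3,0)=+0→OX/XO/.O/XX
ply 4, O at OX/XO/XO/.X | (3,0)=+0→OX/XO/XO/OX*
ply 5: OX/XO/XO/OX is terminal +0 (X); from ../XO/.O/.X depth 8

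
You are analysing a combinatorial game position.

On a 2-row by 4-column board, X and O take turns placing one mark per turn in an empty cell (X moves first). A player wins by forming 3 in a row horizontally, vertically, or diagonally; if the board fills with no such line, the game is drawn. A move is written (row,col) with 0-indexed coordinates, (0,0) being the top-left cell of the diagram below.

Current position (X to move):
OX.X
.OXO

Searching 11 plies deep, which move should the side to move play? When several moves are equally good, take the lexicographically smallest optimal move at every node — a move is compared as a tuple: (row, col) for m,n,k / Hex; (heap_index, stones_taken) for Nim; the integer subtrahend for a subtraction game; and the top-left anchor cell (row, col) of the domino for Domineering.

[OX.X/.OXO] X move#1: (0,2):+1/OXXX/.OXO*, (1,0):+0/OX.X/XOXO
[OXXX/.OXO] end (terminal -1, O#2); searched OX.X/.OXO to 11

X's best at [OX.X/.OXO]: (0,2)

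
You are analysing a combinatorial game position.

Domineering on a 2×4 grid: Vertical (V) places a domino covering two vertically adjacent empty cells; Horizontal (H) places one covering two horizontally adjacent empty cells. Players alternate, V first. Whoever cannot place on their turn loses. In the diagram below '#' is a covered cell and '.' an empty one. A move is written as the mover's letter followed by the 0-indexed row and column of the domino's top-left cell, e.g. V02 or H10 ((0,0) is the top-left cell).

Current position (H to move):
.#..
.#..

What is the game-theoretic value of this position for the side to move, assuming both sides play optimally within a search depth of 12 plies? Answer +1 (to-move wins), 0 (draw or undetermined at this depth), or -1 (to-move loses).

value(.#../.#.., H) = +1

[.#../.#..] H move#1: H02:+1/.###/.#..*, H12:+1/.#../.###
[.###/.#..] V move#2: V00:-1/####/##..*
[####/##..] H move#3: H12:+1/####/####*
[####/####] end (terminal -1, V#4); searched .#../.#.. to 12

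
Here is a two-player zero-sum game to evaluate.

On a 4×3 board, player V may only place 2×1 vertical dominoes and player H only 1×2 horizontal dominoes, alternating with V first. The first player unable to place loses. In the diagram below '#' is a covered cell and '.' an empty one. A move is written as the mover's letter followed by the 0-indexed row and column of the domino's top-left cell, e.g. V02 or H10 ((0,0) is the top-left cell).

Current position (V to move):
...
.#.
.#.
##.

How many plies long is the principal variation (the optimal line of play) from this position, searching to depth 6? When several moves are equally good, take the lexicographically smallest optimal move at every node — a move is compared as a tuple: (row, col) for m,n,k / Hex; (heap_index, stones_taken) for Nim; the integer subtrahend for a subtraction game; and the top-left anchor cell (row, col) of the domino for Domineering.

PV length from [.../.#./.#./##.]: 3 plies

ply 1, V at .../.#./.#./##. | V00=+1→#../##./.#./##.*; V02=+1→..#/.##/.#./##.; V10=+1→.../##./##./##.; V12=+1→.../.##/.##/##.; V22=+1→.../.#./.##/###
ply 2, H at #../##./.#./##. | H01=-1→###/##./.#./##.*
ply 3, V at ###/##./.#./##. | V12=+1→###/###/.##/##.*; V22=+1→###/##./.##/###
ply 4: ###/###/.##/##. is terminal -1 (H); from .../.#./.#./##. depth 6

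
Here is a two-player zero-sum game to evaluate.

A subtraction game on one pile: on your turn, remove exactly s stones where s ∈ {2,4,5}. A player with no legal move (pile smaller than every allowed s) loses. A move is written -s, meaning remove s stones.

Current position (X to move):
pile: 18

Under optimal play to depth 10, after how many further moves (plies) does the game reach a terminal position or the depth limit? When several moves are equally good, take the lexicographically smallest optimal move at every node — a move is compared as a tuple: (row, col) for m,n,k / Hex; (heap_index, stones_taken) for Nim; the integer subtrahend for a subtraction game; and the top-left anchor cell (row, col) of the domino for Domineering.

PV length from [18]: 5 plies

p1 X@[18]: -2[16]-1 -4[14]+1* -5[13]-1
p2 O@[14]: -2[12]-1* -4[10]-1 -5[9]-1
p3 X@[12]: -2[10]-1 -4[8]+1* -5[7]+1
p4 O@[8]: -2[6]-1* -4[4]-1 -5[3]-1
p5 X@[6]: -2[4]-1 -4[2]-1 -5[1]+1*
p6 O@[1] terminal -1; root [18] d10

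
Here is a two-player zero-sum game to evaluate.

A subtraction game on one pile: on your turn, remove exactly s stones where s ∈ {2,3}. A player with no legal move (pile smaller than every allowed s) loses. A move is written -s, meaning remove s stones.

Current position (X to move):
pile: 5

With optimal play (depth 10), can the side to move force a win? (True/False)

X winning at [5]: False

p1 X@[5]: -2[3]-1* -3[2]-1
p2 O@[3]: -2[1]+1* -3[0]+1
p3 X@[1] terminal -1; root [5] d10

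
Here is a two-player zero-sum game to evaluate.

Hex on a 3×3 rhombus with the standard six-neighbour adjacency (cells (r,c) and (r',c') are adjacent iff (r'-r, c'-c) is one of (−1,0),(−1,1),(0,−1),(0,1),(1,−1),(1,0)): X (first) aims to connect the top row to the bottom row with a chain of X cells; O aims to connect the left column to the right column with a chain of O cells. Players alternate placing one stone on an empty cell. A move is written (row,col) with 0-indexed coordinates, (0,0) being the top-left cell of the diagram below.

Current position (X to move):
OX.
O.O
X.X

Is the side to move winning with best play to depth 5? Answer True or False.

X winning at [OX./O.O/X.X]: True

[OX./O.O/X.X] X move#1: (0,2):-1/OXX/O.O/X.X, (1,1):+1/OX./OXO/X.X*, (2,1):-1/OX./O.O/XXX
[OX./OXO/X.X] end (terminal -1, O#2); searched OX./O.O/X.X to 5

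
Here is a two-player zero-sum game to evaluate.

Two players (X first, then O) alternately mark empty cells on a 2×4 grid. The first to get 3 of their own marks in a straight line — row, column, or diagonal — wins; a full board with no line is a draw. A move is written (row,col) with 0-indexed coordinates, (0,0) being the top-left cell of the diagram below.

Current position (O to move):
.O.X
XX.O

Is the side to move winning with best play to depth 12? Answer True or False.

O winning at [.O.X/XX.O]: False

p1 O@[.O.X/XX.O]: (0,0)[OO.X/XX.O]-1 (0,2)[.OOX/XX.O]-1 (1,2)[.O.X/XXOO]+0*
p2 X@[.O.X/XXOO]: (0,0)[XO.X/XXOO]+0* (0,2)[.OXX/XXOO]+0
p3 O@[XO.X/XXOO]: (0,2)[XOOX/XXOO]+0*
p4 X@[XOOX/XXOO] terminal +0; root [.O.X/XX.O] d12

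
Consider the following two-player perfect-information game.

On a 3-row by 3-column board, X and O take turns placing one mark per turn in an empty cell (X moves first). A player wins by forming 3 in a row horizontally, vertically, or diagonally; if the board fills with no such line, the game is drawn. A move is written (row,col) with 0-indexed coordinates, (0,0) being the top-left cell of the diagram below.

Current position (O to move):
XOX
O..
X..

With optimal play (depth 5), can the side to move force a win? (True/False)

[XOX/O../X..] O move#1: (1,1):+1/XOX/OO./X..*, (1,2):-1/XOX/O.O/X.., (2,1):-1/XOX/O../XO., (2,2):-1/XOX/O../X.O
[XOX/OO./X..] X move#2: (1,2):-1/XOX/OOX/X..*, (2,1):-1/XOX/OO./XX., (2,2):-1/XOX/OO./X.X
[XOX/OOX/X..] O move#3: (2,1):+1/XOX/OOX/XO.*, (2,2):+0/XOX/OOX/X.O
[XOX/OOX/XO.] end (terminal -1, X#4); searched XOX/O../X.. to 5

O winning at [XOX/O../X..]: True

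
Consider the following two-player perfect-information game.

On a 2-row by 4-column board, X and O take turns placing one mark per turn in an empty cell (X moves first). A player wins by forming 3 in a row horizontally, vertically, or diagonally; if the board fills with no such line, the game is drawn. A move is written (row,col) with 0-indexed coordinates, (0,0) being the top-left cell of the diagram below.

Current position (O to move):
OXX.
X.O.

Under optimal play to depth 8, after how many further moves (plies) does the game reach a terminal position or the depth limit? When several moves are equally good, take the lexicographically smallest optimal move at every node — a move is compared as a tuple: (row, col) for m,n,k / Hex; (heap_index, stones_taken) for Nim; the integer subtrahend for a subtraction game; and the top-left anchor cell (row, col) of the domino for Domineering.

PV length from [OXX./X.O.]: 3 plies

[OXX./X.O.] O move#1: (0,3):+0/OXXO/X.O.*, (1,1):-1/OXX./XOO., (1,3):-1/OXX./X.OO
[OXXO/X.O.] X move#2: (1,1):+0/OXXO/XXO.*, (1,3):+0/OXXO/X.OX
[OXXO/XXO.] O move#3: (1,3):+0/OXXO/XXOO*
[OXXO/XXOO] end (terminal +0, X#4); searched OXX./X.O. to 8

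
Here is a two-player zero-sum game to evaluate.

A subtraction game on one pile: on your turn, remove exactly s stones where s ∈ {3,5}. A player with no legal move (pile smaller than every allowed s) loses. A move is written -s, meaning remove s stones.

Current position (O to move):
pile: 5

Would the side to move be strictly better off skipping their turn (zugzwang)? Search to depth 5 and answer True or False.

ply 1, O at 5 | -3=+1→2*; -5=+1→0
ply 2: 2 is terminal -1 (X); from 5 depth 5
suppose O passes — search the same position with X to move:
pass> ply 1, X at 5 | -3=+1→2*; -5=+1→0
pass> ply 2: 2 is terminal -1 (O); from 5 depth 5
for O: play +1, pass -1

zugzwang(5, O) = False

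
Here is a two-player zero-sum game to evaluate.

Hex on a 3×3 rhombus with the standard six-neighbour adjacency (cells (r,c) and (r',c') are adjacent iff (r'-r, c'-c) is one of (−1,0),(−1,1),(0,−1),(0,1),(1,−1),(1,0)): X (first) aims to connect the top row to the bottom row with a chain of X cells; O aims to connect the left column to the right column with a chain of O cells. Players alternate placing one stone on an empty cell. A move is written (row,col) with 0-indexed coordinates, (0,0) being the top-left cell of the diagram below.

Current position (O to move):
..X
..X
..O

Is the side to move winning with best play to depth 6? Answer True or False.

O winning at [..X/..X/..O]: False

[..X/..X/..O] O move#1: (0,0):-1/O.X/..X/..O*, (0,1):-1/.OX/..X/..O, (1,0):-1/..X/O.X/..O, (1,1):-1/..X/.OX/..O, (2,0):-1/..X/..X/O.O, (2,1):-1/..X/..X/.OO
[O.X/..X/..O] X move#2: (0,1):+1/OXX/..X/..O*, (1,0):+1/O.X/X.X/..O, (1,1):+1/O.X/.XX/..O, (2,0):+1/O.X/..X/X.O, (2,1):+1/O.X/..X/.XO
[OXX/..X/..O] O move#3: (1,0):-1/OXX/O.X/..O*, (1,1):-1/OXX/.OX/..O, (2,0):-1/OXX/..X/O.O, (2,1):-1/OXX/..X/.OO
[OXX/O.X/..O] X move#4: (1,1):+1/OXX/OXX/..O*, (2,0):+1/OXX/O.X/X.O, (2,1):+1/OXX/O.X/.XO
[OXX/OXX/..O] O move#5: (2,0):-1/OXX/OXX/O.O*, (2,1):-1/OXX/OXX/.OO
[OXX/OXX/O.O] X move#6: (2,1):+1/OXX/OXX/OXO*
[OXX/OXX/OXO] end (terminal -1, O#7); searched ..X/..X/..O to 6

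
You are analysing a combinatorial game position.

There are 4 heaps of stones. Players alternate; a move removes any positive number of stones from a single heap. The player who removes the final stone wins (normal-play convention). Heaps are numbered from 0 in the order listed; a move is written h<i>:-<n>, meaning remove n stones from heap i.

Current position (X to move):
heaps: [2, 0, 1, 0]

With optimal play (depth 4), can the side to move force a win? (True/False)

X winning at [(2,0,1,0)]: True

ply 1, X at (2,0,1,0) | h0:-1=+1→(1,0,1,0)*; h0:-2=-1→(0,0,1,0); h2:-1=-1→(2,0,0,0)
ply 2, O at (1,0,1,0) | h0:-1=-1→(0,0,1,0)*; h2:-1=-1→(1,0,0,0)
ply 3, X at (0,0,1,0) | h2:-1=+1→(0,0,0,0)*
ply 4: (0,0,0,0) is terminal -1 (O); from (2,0,1,0) depth 4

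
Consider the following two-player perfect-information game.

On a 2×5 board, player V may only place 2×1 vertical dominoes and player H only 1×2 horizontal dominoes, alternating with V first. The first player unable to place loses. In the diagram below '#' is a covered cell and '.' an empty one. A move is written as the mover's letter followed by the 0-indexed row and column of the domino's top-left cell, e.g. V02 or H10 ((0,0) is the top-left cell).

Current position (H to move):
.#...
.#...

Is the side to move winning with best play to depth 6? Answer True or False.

H winning at [.#.../.#...]: False

p1 H@[.#.../.#...]: H02[.###./.#...]-1* H03[.#.##/.#...]-1 H12[.#.../.###.]-1 H13[.#.../.#.##]-1
p2 V@[.###./.#...]: V00[####./##...]-1 V04[.####/.#..#]+1*
p3 H@[.####/.#..#]: H12[.####/.####]-1*
p4 V@[.####/.####]: V00[#####/#####]+1*
p5 H@[#####/#####] terminal -1; root [.#.../.#...] d6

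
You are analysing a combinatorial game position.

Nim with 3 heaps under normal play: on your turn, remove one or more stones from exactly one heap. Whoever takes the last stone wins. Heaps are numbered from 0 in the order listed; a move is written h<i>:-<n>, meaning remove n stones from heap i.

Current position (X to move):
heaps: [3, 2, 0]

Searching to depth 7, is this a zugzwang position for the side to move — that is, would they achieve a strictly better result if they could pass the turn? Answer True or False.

p1 X@[(3,2,0)]: h0:-1[(2,2,0)]+1* h0:-2[(1,2,0)]-1 h0:-3[(0,2,0)]-1 h1:-1[(3,1,0)]-1 h1:-2[(3,0,0)]-1
p2 O@[(2,2,0)]: h0:-1[(1,2,0)]-1* h0:-2[(0,2,0)]-1 h1:-1[(2,1,0)]-1 h1:-2[(2,0,0)]-1
p3 X@[(1,2,0)]: h0:-1[(0,2,0)]-1 h1:-1[(1,1,0)]+1* h1:-2[(1,0,0)]-1
p4 O@[(1,1,0)]: h0:-1[(0,1,0)]-1* h1:-1[(1,0,0)]-1
p5 X@[(0,1,0)]: h1:-1[(0,0,0)]+1*
p6 O@[(0,0,0)] terminal -1; root [(3,2,0)] d7
suppose X passes — search the same position with O to move:
pass> p1 O@[(3,2,0)]: h0:-1[(2,2,0)]+1* h0:-2[(1,2,0)]-1 h0:-3[(0,2,0)]-1 h1:-1[(3,1,0)]-1 h1:-2[(3,0,0)]-1
pass> p2 X@[(2,2,0)]: h0:-1[(1,2,0)]-1* h0:-2[(0,2,0)]-1 h1:-1[(2,1,0)]-1 h1:-2[(2,0,0)]-1
pass> p3 O@[(1,2,0)]: h0:-1[(0,2,0)]-1 h1:-1[(1,1,0)]+1* h1:-2[(1,0,0)]-1
pass> p4 X@[(1,1,0)]: h0:-1[(0,1,0)]-1* h1:-1[(1,0,0)]-1
pass> p5 O@[(0,1,0)]: h1:-1[(0,0,0)]+1*
pass> p6 X@[(0,0,0)] terminal -1; root [(3,2,0)] d7
for X: play +1, pass -1

zugzwang((3,2,0), X) = False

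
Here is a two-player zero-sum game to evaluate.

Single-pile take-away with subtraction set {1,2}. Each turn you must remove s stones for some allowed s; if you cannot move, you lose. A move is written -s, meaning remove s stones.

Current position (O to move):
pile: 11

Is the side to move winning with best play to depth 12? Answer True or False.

p1 O@[11]: -1[10]-1 -2[9]+1*
p2 X@[9]: -1[8]-1* -2[7]-1
p3 O@[8]: -1[7]-1 -2[6]+1*
p4 X@[6]: -1[5]-1* -2[4]-1
p5 O@[5]: -1[4]-1 -2[3]+1*
p6 X@[3]: -1[2]-1* -2[1]-1
p7 O@[2]: -1[1]-1 -2[0]+1*
p8 X@[0] terminal -1; root [11] d12

O winning at [11]: True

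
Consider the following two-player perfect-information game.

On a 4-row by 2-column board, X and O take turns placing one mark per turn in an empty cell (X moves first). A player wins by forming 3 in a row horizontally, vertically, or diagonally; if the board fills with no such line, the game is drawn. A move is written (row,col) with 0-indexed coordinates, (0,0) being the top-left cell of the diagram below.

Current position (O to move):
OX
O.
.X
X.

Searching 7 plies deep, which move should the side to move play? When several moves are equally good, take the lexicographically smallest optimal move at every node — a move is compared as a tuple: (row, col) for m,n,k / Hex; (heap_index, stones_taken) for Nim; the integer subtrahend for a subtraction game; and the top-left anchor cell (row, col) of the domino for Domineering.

[OX/O./.X/X.] O move#1: (1,1):+0/OX/OO/.X/X., (2,0):+1/OX/O./OX/X.*, (3,1):-1/OX/O./.X/XO
[OX/O./OX/X.] end (terminal -1, X#2); searched OX/O./.X/X. to 7

O's best at [OX/O./.X/X.]: (2,0)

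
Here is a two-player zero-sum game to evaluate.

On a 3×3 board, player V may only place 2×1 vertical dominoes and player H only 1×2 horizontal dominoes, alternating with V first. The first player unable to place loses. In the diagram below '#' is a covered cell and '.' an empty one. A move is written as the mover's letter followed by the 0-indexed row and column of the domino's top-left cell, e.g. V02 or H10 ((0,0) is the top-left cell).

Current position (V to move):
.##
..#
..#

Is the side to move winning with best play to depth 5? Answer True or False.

V winning at [.##/..#/..#]: True

[.##/..#/..#] V move#1: V00:-1/###/#.#/..#, V10:+1/.##/#.#/#.#*, V11:+1/.##/.##/.##
[.##/#.#/#.#] end (terminal -1, H#2); searched .##/..#/..# to 5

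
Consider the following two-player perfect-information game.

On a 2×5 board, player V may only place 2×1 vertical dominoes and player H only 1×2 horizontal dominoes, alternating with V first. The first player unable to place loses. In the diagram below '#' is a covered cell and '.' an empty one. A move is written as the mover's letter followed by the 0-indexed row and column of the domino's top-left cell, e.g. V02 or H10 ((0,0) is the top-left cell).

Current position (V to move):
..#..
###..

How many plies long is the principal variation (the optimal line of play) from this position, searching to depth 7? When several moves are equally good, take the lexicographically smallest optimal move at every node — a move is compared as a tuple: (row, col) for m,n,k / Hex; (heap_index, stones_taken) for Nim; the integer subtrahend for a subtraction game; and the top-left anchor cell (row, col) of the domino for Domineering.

PV length from [..#../###..]: 3 plies

[..#../###..] V move#1: V03:+1/..##./####.*, V04:+1/..#.#/###.#
[..##./####.] H move#2: H00:-1/####./####.*
[####./####.] V move#3: V04:+1/#####/#####*
[#####/#####] end (terminal -1, H#4); searched ..#../###.. to 7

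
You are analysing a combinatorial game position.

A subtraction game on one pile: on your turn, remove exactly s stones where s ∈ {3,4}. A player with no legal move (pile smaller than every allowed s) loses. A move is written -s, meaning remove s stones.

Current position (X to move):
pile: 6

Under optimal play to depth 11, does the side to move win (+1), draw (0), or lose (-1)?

value(6, X) = +1

[6] X move#1: -3:-1/3, -4:+1/2*
[2] end (terminal -1, O#2); searched 6 to 11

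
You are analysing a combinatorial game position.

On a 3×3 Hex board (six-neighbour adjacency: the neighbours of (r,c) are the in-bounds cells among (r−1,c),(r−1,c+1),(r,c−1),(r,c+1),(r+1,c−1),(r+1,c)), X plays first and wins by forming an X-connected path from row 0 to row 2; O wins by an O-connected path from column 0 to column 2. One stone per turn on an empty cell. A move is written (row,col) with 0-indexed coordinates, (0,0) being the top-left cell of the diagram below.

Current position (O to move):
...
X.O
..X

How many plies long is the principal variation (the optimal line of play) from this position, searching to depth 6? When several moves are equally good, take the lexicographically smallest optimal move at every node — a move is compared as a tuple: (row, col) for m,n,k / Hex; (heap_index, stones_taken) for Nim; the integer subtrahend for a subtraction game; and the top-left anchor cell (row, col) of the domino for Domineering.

p1 O@[.../X.O/..X]: (0,0)[O../X.O/..X]-1 (0,1)[.O./X.O/..X]-1 (0,2)[..O/X.O/..X]-1 (1,1)[.../XOO/..X]-1 (2,0)[.../X.O/O.X]+1* (2,1)[.../X.O/.OX]-1
p2 X@[.../X.O/O.X]: (0,0)[X../X.O/O.X]-1* (0,1)[.X./X.O/O.X]-1 (0,2)[..X/X.O/O.X]-1 (1,1)[.../XXO/O.X]-1 (2,1)[.../X.O/OXX]-1
p3 O@[X../X.O/O.X]: (0,1)[XO./X.O/O.X]+1* (0,2)[X.O/X.O/O.X]+1 (1,1)[X../XOO/O.X]+1 (2,1)[X../X.O/OOX]+1
p4 X@[XO./X.O/O.X]: (0,2)[XOX/X.O/O.X]-1* (1,1)[XO./XXO/O.X]-1 (2,1)[XO./X.O/OXX]-1
p5 O@[XOX/X.O/O.X]: (1,1)[XOX/XOO/O.X]+1* (2,1)[XOX/X.O/OOX]+1
p6 X@[XOX/XOO/O.X] terminal -1; root [.../X.O/..X] d6

PV length from [.../X.O/..X]: 5 plies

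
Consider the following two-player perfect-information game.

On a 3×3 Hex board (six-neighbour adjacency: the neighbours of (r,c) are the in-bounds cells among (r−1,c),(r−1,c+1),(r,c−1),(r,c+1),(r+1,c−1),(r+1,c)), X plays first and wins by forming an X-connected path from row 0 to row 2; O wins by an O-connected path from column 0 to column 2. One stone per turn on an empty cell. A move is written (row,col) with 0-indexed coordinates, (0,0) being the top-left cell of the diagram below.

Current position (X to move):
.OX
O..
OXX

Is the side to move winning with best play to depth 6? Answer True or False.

X winning at [.OX/O../OXX]: True

p1 X@[.OX/O../OXX]: (0,0)[XOX/O../OXX]+1* (1,1)[.OX/OX./OXX]+1 (1,2)[.OX/O.X/OXX]+1
p2 O@[XOX/O../OXX]: (1,1)[XOX/OO./OXX]-1* (1,2)[XOX/O.O/OXX]-1
p3 X@[XOX/OO./OXX]: (1,2)[XOX/OOX/OXX]+1*
p4 O@[XOX/OOX/OXX] terminal -1; root [.OX/O../OXX] d6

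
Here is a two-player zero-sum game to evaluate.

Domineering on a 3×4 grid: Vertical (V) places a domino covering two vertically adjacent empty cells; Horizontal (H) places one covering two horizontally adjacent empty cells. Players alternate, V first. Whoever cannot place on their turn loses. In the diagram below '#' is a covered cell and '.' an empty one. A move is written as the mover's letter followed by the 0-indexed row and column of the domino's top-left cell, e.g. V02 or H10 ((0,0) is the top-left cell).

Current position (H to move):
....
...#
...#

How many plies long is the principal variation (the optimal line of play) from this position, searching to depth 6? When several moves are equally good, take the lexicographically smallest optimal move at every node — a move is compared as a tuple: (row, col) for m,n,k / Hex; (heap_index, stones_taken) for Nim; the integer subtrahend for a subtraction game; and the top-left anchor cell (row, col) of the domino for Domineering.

[..../...#/...#] H move#1: H00:-1/##../...#/...#, H01:-1/.##./...#/...#, H02:-1/..##/...#/...#, H10:+1/..../##.#/...#*, H11:+1/..../.###/...#, H20:-1/..../...#/##.#, H21:-1/..../...#/.###
[..../##.#/...#] V move#2: V02:-1/..#./####/...#*, V12:-1/..../####/..##
[..#./####/...#] H move#3: H00:+1/###./####/...#*, H20:+1/..#./####/##.#, H21:+1/..#./####/.###
[###./####/...#] end (terminal -1, V#4); searched ..../...#/...# to 6

PV length from [..../...#/...#]: 3 plies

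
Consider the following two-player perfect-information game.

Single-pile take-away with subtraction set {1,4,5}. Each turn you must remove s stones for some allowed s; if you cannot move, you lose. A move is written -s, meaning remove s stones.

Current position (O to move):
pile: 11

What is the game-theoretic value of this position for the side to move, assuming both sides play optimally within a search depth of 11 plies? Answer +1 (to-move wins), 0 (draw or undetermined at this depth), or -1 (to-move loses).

value(11, O) = +1

ply 1, O at 11 | -1=+1→10*; -4=-1→7; -5=-1→6
ply 2, X at 10 | -1=-1→9*; -4=-1→6; -5=-1→5
ply 3, O at 9 | -1=+1→8*; -4=-1→5; -5=-1→4
ply 4, X at 8 | -1=-1→7*; -4=-1→4; -5=-1→3
ply 5, O at 7 | -1=-1→6; -4=-1→3; -5=+1→2*
ply 6, X at 2 | -1=-1→1*
ply 7, O at 1 | -1=+1→0*
ply 8: 0 is terminal -1 (X); from 11 depth 11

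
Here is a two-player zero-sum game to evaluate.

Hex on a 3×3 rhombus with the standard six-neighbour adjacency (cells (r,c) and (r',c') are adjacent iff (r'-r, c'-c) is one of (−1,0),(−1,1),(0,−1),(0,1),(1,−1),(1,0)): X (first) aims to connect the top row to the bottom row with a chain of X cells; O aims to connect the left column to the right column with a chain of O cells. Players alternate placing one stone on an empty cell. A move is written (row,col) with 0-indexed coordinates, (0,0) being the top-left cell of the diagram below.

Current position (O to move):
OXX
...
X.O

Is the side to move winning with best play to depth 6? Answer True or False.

p1 O@[OXX/.../X.O]: (1,0)[OXX/O../X.O]-1* (1,1)[OXX/.O./X.O]-1 (1,2)[OXX/..O/X.O]-1 (2,1)[OXX/.../XOO]-1
p2 X@[OXX/O../X.O]: (1,1)[OXX/OX./X.O]+1* (1,2)[OXX/O.X/X.O]+1 (2,1)[OXX/O../XXO]+1
p3 O@[OXX/OX./X.O] terminal -1; root [OXX/.../X.O] d6

O winning at [OXX/.../X.O]: False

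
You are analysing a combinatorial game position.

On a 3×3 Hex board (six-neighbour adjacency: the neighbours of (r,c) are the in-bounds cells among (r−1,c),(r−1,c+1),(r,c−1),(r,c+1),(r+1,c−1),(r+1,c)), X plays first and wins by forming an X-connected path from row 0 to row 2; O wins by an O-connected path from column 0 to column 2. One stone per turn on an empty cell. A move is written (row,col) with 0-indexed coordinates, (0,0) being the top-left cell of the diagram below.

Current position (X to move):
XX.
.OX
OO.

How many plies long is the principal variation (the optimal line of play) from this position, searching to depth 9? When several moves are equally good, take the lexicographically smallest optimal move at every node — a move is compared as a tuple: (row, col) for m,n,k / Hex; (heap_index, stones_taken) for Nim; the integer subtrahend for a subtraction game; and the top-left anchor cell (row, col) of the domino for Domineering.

PV length from [XX./.OX/OO.]: 2 plies

p1 X@[XX./.OX/OO.]: (0,2)[XXX/.OX/OO.]-1* (1,0)[XX./XOX/OO.]-1 (2,2)[XX./.OX/OOX]-1
p2 O@[XXX/.OX/OO.]: (1,0)[XXX/OOX/OO.]-1 (2,2)[XXX/.OX/OOO]+1*
p3 X@[XXX/.OX/OOO] terminal -1; root [XX./.OX/OO.] d9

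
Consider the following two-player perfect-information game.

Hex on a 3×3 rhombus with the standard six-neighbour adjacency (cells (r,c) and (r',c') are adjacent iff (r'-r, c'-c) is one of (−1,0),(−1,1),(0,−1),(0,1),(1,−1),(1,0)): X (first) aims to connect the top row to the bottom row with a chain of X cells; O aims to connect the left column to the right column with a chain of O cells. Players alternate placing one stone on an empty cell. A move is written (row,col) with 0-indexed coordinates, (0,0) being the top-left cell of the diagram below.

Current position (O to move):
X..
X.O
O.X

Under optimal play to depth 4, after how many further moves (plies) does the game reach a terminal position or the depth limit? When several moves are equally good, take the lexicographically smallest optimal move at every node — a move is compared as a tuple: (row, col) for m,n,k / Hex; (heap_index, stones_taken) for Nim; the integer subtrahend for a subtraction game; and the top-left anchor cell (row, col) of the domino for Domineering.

p1 O@[X../X.O/O.X]: (0,1)[XO./X.O/O.X]+1* (0,2)[X.O/X.O/O.X]+1 (1,1)[X../XOO/O.X]+1 (2,1)[X../X.O/OOX]+1
p2 X@[XO./X.O/O.X]: (0,2)[XOX/X.O/O.X]-1* (1,1)[XO./XXO/O.X]-1 (2,1)[XO./X.O/OXX]-1
p3 O@[XOX/X.O/O.X]: (1,1)[XOX/XOO/O.X]+1* (2,1)[XOX/X.O/OOX]+1
p4 X@[XOX/XOO/O.X] terminal -1; root [X../X.O/O.X] d4

PV length from [X../X.O/O.X]: 3 plies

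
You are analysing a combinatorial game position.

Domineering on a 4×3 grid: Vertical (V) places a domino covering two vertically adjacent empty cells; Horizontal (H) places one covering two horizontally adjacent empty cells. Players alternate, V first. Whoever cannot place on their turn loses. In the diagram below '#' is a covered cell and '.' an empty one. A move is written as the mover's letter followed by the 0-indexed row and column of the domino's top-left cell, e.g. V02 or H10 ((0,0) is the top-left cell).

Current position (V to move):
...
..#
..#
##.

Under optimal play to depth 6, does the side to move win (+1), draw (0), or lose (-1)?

[.../..#/..#/##.] V move#1: V00:+1/#../#.#/..#/##.*, V01:+1/.#./.##/..#/##., V10:+1/.../#.#/#.#/##., V11:+1/.../.##/.##/##.
[#../#.#/..#/##.] H move#2: H01:-1/###/#.#/..#/##.*, H20:-1/#../#.#/###/##.
[###/#.#/..#/##.] V move#3: V11:+1/###/###/.##/##.*
[###/###/.##/##.] end (terminal -1, H#4); searched .../..#/..#/##. to 6

value(.../..#/..#/##., V) = +1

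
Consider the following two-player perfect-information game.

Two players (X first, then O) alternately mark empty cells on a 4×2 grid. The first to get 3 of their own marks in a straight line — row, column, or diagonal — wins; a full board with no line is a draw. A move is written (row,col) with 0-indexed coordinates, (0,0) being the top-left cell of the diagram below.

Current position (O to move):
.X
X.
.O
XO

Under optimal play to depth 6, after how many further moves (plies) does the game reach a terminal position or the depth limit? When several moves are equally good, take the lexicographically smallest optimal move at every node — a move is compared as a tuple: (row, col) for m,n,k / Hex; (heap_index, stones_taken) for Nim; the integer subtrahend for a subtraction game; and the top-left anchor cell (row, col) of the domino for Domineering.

PV length from [.X/X./.O/XO]: 1 ply

ply 1, O at .X/X./.O/XO | (0,0)=-1→OX/X./.O/XO; (1,1)=+1→.X/XO/.O/XO*; (2,0)=+0→.X/X./OO/XO
ply 2: .X/XO/.O/XO is terminal -1 (X); from .X/X./.O/XO depth 6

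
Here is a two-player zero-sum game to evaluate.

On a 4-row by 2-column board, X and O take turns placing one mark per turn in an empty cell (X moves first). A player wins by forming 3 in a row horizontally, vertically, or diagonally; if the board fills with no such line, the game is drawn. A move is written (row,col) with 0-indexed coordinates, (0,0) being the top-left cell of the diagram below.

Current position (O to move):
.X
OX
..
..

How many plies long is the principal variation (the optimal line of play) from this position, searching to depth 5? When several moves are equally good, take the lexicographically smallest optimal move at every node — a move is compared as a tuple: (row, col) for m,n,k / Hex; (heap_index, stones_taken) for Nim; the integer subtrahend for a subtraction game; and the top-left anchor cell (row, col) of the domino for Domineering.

PV length from [.X/OX/../..]: 5 plies

ply 1, O at .X/OX/../.. | (0,0)=-1→OX/OX/../..; (2,0)=-1→.X/OX/O./..; (2,1)=+0→.X/OX/.O/..*; (3,0)=-1→.X/OX/../O.; (3,1)=-1→.X/OX/../.O
ply 2, X at .X/OX/.O/.. | (0,0)=+0→XX/OX/.O/..*; (2,0)=+0→.X/OX/XO/..; (3,0)=+0→.X/OX/.O/X.; (3,1)=-1→.X/OX/.O/.X
ply 3, O at XX/OX/.O/.. | (2,0)=+0→XX/OX/OO/..*; (3,0)=+0→XX/OX/.O/O.; (3,1)=+0→XX/OX/.O/.O
ply 4, X at XX/OX/OO/.. | (3,0)=+0→XX/OX/OO/X.*; (3,1)=-1→XX/OX/OO/.X
ply 5, O at XX/OX/OO/X. | (3,1)=+0→XX/OX/OO/XO*
ply 6: XX/OX/OO/XO is terminal +0 (X); from .X/OX/../.. depth 5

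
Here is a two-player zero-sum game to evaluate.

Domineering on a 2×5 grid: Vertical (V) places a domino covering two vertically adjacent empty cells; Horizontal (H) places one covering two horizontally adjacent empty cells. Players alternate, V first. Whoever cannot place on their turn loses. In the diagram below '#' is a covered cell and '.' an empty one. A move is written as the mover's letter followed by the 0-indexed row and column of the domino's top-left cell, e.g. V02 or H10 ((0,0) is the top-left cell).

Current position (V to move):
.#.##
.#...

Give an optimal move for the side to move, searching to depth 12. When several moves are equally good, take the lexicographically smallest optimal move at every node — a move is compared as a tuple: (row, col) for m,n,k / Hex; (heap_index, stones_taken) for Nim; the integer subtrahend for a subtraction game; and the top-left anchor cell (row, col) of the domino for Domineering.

V's best at [.#.##/.#...]: V02

[.#.##/.#...] V move#1: V00:-1/##.##/##..., V02:+1/.####/.##..*
[.####/.##..] H move#2: H13:-1/.####/.####*
[.####/.####] V move#3: V00:+1/#####/#####*
[#####/#####] end (terminal -1, H#4); searched .#.##/.#... to 12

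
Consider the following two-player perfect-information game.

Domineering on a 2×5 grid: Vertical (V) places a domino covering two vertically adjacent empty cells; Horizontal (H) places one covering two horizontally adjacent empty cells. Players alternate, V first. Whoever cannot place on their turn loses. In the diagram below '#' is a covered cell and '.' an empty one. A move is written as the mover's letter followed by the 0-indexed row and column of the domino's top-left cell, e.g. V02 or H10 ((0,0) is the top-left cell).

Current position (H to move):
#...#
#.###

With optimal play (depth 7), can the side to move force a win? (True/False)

[#...#/#.###] H move#1: H01:+1/###.#/#.###*, H02:-1/#.###/#.###
[###.#/#.###] end (terminal -1, V#2); searched #...#/#.### to 7

H winning at [#...#/#.###]: True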